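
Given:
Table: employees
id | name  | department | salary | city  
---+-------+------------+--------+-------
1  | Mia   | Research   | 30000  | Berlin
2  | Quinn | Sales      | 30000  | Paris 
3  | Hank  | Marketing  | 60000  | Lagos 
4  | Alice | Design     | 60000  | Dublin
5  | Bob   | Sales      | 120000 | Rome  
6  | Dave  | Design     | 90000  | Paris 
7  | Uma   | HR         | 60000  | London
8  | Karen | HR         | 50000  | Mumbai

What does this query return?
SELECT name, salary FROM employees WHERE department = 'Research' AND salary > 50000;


Filtering: department = 'Research' AND salary > 50000
Matching: 0 rows

Empty result set (0 rows)


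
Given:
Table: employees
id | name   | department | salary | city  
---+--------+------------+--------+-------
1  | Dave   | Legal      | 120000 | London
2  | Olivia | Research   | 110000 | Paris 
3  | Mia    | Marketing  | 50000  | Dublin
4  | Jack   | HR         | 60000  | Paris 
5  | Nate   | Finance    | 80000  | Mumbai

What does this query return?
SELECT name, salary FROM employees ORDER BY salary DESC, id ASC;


Sorting by salary DESC, then id ASC for ties

5 rows:
Dave, 120000
Olivia, 110000
Nate, 80000
Jack, 60000
Mia, 50000


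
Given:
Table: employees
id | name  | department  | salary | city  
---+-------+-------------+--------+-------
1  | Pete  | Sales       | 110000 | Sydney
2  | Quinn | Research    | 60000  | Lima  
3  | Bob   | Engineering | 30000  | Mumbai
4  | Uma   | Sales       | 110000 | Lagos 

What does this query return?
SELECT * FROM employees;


SELECT * returns all 4 rows with all columns

4 rows:
1, Pete, Sales, 110000, Sydney
2, Quinn, Research, 60000, Lima
3, Bob, Engineering, 30000, Mumbai
4, Uma, Sales, 110000, Lagos


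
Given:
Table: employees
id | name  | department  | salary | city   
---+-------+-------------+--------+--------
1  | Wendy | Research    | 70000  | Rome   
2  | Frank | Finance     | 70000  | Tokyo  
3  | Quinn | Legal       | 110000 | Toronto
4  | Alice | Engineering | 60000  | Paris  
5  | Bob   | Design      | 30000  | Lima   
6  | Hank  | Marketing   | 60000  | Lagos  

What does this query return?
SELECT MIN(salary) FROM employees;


Salaries: 70000, 70000, 110000, 60000, 30000, 60000
MIN = 30000

30000


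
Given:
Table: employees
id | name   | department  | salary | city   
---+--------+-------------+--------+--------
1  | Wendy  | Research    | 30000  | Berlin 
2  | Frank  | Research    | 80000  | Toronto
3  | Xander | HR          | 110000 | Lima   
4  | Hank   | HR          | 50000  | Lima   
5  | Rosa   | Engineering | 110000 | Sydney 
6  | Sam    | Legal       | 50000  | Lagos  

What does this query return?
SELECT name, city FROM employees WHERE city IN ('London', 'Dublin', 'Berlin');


Filtering: city IN ('London', 'Dublin', 'Berlin')
Matching: 1 rows

1 rows:
Wendy, Berlin


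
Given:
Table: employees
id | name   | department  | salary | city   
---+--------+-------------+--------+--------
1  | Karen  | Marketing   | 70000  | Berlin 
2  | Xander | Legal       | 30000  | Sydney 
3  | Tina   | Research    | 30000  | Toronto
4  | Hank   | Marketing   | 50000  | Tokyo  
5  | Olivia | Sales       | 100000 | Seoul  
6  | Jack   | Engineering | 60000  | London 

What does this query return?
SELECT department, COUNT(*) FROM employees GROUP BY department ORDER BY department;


Assigning each row to its department group:
  Karen -> Marketing
  Xander -> Legal
  Tina -> Research
  Hank -> Marketing
  Olivia -> Sales
  Jack -> Engineering


5 groups:
Engineering, 1
Legal, 1
Marketing, 2
Research, 1
Sales, 1


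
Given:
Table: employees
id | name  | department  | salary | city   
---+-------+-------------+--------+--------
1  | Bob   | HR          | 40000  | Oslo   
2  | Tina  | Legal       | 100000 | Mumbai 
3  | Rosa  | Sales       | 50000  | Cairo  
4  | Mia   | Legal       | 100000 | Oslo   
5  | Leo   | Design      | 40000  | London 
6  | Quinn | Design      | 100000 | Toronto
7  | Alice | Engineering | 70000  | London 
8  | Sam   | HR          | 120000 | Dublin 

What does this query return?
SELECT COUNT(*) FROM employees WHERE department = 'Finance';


Counting rows where department = 'Finance'


0


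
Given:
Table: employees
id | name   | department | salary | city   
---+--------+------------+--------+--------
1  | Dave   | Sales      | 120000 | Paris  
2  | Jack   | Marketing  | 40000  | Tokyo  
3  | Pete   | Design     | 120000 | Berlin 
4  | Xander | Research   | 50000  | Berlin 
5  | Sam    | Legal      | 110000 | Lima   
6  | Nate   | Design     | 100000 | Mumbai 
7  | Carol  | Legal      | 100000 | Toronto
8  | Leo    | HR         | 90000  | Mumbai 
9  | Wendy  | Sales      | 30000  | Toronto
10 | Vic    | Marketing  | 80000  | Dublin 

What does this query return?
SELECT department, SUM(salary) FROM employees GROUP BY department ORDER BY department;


Summing salary within each department:
  Design: 120000 + 100000 = 220000
  HR: 90000 = 90000
  Legal: 110000 + 100000 = 210000
  Marketing: 40000 + 80000 = 120000
  Research: 50000 = 50000
  Sales: 120000 + 30000 = 150000


6 groups:
Design, 220000
HR, 90000
Legal, 210000
Marketing, 120000
Research, 50000
Sales, 150000


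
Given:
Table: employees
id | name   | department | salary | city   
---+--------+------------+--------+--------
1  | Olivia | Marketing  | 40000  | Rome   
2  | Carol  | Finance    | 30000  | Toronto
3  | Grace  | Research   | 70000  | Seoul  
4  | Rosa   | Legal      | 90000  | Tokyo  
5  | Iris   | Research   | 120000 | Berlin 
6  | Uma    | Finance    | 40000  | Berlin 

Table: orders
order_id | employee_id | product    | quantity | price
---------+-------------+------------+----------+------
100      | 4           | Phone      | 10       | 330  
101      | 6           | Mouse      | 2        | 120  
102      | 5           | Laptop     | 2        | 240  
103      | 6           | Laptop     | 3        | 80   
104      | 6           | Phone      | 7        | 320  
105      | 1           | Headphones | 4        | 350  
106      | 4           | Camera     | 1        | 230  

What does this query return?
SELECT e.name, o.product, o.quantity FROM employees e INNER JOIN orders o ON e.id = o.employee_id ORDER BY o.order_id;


Joining employees.id = orders.employee_id:
  employee Rosa (id=4) -> order Phone
  employee Uma (id=6) -> order Mouse
  employee Iris (id=5) -> order Laptop
  employee Uma (id=6) -> order Laptop
  employee Uma (id=6) -> order Phone
  employee Olivia (id=1) -> order Headphones
  employee Rosa (id=4) -> order Camera


7 rows:
Rosa, Phone, 10
Uma, Mouse, 2
Iris, Laptop, 2
Uma, Laptop, 3
Uma, Phone, 7
Olivia, Headphones, 4
Rosa, Camera, 1


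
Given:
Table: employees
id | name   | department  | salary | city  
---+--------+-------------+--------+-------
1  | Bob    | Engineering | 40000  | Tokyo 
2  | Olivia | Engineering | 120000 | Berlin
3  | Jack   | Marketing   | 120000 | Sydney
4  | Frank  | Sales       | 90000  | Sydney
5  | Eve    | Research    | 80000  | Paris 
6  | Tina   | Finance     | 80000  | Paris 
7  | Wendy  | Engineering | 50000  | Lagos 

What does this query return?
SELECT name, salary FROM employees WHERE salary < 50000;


Filtering: salary < 50000
Matching: 1 rows

1 rows:
Bob, 40000


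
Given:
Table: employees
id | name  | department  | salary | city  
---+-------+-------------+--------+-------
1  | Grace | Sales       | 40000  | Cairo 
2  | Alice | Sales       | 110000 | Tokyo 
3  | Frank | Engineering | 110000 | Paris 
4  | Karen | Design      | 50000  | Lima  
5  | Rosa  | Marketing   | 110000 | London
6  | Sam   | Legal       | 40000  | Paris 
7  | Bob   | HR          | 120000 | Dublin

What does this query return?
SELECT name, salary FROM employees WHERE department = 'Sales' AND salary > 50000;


Filtering: department = 'Sales' AND salary > 50000
Matching: 1 rows

1 rows:
Alice, 110000


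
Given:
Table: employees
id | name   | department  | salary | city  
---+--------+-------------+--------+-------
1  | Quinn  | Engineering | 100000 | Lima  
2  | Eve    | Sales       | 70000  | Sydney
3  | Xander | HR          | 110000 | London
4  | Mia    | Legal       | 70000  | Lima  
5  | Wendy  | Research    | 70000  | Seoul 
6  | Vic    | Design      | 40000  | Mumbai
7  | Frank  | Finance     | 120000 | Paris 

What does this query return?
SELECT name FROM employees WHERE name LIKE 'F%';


LIKE 'F%' matches names starting with 'F'
Matching: 1

1 rows:
Frank


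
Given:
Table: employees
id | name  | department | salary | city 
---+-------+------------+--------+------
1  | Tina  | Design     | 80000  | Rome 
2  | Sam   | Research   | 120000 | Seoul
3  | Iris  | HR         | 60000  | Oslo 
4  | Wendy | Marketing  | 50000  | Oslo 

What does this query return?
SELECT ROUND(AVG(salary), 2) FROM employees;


SUM(salary) = 310000
COUNT = 4
ROUND(AVG, 2) = ROUND(310000 / 4, 2) = 77500.0

77500.0


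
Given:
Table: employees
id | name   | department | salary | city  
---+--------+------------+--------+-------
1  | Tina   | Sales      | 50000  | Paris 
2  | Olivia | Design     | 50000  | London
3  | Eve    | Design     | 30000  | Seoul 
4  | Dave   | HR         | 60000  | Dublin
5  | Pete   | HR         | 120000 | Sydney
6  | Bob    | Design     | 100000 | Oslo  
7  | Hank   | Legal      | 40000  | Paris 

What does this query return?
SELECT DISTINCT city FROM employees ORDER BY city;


All 'city' values (row order): Paris, London, Seoul, Dublin, Sydney, Oslo, Paris
Removing duplicates leaves 6 unique value(s).

6 values:
Dublin
London
Oslo
Paris
Seoul
Sydney


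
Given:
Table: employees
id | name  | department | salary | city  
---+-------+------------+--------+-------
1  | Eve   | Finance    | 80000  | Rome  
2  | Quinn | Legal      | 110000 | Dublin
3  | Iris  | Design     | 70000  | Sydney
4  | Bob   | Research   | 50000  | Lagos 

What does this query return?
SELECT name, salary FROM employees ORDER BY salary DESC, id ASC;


Sorting by salary DESC, then id ASC for ties

4 rows:
Quinn, 110000
Eve, 80000
Iris, 70000
Bob, 50000


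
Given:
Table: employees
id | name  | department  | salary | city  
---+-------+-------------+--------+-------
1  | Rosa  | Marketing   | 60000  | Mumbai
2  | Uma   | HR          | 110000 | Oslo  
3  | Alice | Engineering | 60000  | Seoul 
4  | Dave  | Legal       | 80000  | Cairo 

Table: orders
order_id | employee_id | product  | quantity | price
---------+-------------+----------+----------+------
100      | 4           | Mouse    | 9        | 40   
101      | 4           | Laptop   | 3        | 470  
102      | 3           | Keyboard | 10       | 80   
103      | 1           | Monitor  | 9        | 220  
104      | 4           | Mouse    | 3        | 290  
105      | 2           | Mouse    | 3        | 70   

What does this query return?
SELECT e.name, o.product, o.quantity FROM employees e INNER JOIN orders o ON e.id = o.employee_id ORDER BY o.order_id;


Joining employees.id = orders.employee_id:
  employee Dave (id=4) -> order Mouse
  employee Dave (id=4) -> order Laptop
  employee Alice (id=3) -> order Keyboard
  employee Rosa (id=1) -> order Monitor
  employee Dave (id=4) -> order Mouse
  employee Uma (id=2) -> order Mouse


6 rows:
Dave, Mouse, 9
Dave, Laptop, 3
Alice, Keyboard, 10
Rosa, Monitor, 9
Dave, Mouse, 3
Uma, Mouse, 3


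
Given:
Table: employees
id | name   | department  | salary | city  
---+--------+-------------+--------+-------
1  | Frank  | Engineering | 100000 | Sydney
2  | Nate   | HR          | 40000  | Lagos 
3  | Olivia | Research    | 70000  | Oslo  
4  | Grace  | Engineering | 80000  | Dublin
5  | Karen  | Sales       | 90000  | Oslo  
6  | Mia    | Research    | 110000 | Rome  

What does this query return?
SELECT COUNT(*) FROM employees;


COUNT(*) counts all rows

6


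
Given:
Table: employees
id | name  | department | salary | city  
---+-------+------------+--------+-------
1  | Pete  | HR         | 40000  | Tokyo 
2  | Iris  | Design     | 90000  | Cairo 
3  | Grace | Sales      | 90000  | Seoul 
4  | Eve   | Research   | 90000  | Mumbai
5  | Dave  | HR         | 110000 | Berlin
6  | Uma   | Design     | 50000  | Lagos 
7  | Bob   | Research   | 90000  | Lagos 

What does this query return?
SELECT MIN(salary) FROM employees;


Salaries: 40000, 90000, 90000, 90000, 110000, 50000, 90000
MIN = 40000

40000


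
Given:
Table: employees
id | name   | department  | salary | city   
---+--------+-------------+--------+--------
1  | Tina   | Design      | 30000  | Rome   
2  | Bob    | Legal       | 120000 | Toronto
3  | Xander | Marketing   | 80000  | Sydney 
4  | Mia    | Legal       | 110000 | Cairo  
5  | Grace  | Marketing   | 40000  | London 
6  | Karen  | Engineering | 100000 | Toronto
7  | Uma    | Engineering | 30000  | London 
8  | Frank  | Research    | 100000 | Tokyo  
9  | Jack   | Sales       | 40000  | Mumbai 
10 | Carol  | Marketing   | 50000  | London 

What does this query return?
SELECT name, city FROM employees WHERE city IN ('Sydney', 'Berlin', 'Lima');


Filtering: city IN ('Sydney', 'Berlin', 'Lima')
Matching: 1 rows

1 rows:
Xander, Sydney


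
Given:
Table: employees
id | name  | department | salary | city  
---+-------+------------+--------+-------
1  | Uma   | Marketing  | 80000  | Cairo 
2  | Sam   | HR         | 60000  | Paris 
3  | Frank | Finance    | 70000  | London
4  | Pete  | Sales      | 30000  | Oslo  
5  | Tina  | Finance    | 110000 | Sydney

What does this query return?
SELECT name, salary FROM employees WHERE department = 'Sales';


Filtering: department = 'Sales'
Matching rows: 1

1 rows:
Pete, 30000


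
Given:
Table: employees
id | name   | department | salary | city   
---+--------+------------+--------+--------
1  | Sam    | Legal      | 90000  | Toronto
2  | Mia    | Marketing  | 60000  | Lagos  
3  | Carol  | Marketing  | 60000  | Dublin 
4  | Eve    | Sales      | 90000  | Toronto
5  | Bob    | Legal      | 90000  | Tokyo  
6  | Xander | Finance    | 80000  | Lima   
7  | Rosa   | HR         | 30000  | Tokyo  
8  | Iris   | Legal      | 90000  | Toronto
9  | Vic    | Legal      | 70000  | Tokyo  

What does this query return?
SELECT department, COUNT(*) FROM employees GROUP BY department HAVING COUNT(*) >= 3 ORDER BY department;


Groups with count >= 3:
  Legal: 4 -> PASS
  Finance: 1 -> filtered out
  HR: 1 -> filtered out
  Marketing: 2 -> filtered out
  Sales: 1 -> filtered out


1 groups:
Legal, 4


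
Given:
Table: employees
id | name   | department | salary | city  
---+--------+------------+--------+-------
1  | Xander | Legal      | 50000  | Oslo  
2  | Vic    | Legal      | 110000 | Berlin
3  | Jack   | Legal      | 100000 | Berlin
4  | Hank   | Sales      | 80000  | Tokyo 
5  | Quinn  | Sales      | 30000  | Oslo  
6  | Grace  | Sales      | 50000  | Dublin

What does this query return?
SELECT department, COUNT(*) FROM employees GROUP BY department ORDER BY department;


Assigning each row to its department group:
  Xander -> Legal
  Vic -> Legal
  Jack -> Legal
  Hank -> Sales
  Quinn -> Sales
  Grace -> Sales


2 groups:
Legal, 3
Sales, 3


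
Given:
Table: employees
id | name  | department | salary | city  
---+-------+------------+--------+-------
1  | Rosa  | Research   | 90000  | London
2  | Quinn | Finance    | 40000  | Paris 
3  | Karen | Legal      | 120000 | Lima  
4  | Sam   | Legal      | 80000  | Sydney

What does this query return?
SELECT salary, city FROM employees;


Projecting columns: salary, city

4 rows:
90000, London
40000, Paris
120000, Lima
80000, Sydney


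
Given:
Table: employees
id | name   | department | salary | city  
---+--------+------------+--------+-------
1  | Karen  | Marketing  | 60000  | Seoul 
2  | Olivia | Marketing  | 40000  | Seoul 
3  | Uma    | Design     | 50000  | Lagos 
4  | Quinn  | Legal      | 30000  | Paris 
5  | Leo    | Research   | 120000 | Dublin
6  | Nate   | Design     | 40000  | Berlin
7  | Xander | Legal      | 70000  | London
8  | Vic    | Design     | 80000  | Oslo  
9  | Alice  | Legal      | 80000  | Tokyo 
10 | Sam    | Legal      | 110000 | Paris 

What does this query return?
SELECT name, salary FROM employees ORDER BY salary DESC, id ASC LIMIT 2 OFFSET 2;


Sort by salary DESC (id ASC tiebreak), then skip 2 and take 2
Rows 3 through 4

2 rows:
Vic, 80000
Alice, 80000


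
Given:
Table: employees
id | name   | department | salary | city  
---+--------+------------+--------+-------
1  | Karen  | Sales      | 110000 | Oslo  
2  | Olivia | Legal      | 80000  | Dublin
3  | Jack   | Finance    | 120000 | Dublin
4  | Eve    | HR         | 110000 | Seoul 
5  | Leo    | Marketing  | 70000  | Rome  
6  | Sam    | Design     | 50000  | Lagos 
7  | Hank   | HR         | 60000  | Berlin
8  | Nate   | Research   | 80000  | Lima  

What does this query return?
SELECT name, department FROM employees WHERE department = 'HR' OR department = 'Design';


Filtering: department = 'HR' OR 'Design'
Matching: 3 rows

3 rows:
Eve, HR
Sam, Design
Hank, HR


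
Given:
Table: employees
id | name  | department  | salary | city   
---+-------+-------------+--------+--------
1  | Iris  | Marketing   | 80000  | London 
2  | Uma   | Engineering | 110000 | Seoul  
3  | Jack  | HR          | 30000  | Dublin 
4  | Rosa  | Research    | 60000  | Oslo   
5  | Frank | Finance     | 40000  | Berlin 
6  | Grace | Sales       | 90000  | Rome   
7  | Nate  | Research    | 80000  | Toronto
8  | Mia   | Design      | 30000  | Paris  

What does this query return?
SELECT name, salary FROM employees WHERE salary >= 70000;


Filtering: salary >= 70000
Matching: 4 rows

4 rows:
Iris, 80000
Uma, 110000
Grace, 90000
Nate, 80000


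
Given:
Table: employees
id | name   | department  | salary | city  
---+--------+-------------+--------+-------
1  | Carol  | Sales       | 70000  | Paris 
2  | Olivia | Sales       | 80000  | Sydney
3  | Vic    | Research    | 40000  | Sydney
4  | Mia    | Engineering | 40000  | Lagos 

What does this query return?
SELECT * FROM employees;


SELECT * returns all 4 rows with all columns

4 rows:
1, Carol, Sales, 70000, Paris
2, Olivia, Sales, 80000, Sydney
3, Vic, Research, 40000, Sydney
4, Mia, Engineering, 40000, Lagos


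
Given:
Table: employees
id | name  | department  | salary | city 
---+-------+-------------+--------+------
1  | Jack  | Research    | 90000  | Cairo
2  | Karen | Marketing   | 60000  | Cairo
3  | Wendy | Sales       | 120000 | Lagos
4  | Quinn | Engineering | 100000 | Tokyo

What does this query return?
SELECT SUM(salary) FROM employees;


SUM(salary) = 90000 + 60000 + 120000 + 100000 = 370000

370000


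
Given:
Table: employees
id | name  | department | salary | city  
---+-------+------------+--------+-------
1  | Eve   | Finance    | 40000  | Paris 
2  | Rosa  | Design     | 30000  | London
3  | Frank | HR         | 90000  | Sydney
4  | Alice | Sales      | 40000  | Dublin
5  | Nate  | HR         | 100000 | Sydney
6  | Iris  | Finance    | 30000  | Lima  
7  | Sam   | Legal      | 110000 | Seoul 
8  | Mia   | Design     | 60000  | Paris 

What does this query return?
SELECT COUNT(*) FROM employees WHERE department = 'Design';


Counting rows where department = 'Design'
  Rosa -> MATCH
  Mia -> MATCH


2


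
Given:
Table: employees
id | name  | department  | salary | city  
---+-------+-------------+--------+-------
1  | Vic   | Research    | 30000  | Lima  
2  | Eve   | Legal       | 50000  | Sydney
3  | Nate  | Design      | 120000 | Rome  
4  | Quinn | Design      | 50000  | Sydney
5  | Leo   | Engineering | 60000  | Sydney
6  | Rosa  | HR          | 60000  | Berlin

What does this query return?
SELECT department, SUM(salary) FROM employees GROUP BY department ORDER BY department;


Summing salary within each department:
  Design: 120000 + 50000 = 170000
  Engineering: 60000 = 60000
  HR: 60000 = 60000
  Legal: 50000 = 50000
  Research: 30000 = 30000


5 groups:
Design, 170000
Engineering, 60000
HR, 60000
Legal, 50000
Research, 30000


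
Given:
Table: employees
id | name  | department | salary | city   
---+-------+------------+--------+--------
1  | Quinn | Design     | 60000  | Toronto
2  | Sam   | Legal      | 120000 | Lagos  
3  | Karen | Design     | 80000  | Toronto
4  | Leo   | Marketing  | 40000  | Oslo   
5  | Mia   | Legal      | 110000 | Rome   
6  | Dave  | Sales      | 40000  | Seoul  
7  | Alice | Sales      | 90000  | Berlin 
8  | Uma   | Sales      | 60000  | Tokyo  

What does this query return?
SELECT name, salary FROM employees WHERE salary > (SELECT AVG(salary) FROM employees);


Subquery: AVG(salary) = 75000.0
Filtering: salary > 75000.0
  Sam (120000) -> MATCH
  Karen (80000) -> MATCH
  Mia (110000) -> MATCH
  Alice (90000) -> MATCH


4 rows:
Sam, 120000
Karen, 80000
Mia, 110000
Alice, 90000


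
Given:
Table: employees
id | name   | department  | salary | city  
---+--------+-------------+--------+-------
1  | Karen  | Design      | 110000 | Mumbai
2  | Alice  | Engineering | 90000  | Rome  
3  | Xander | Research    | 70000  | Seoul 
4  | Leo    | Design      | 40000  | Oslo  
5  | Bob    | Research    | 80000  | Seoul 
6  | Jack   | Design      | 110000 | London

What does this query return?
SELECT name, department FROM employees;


Projecting columns: name, department

6 rows:
Karen, Design
Alice, Engineering
Xander, Research
Leo, Design
Bob, Research
Jack, Design


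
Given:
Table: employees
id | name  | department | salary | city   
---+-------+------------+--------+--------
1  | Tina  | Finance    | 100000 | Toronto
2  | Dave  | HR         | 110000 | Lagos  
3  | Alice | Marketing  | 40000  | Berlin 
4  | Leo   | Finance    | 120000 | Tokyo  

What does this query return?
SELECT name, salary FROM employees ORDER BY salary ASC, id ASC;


Sorting by salary ASC, then id ASC for ties

4 rows:
Alice, 40000
Tina, 100000
Dave, 110000
Leo, 120000


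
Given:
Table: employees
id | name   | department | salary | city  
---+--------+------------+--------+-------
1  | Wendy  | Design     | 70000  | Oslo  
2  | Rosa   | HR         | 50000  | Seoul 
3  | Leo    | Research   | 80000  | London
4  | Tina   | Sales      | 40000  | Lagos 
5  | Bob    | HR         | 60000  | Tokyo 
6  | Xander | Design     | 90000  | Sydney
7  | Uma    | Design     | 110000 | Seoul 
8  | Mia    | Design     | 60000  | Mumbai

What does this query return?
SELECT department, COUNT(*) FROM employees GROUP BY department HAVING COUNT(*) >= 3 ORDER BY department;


Groups with count >= 3:
  Design: 4 -> PASS
  HR: 2 -> filtered out
  Research: 1 -> filtered out
  Sales: 1 -> filtered out


1 groups:
Design, 4


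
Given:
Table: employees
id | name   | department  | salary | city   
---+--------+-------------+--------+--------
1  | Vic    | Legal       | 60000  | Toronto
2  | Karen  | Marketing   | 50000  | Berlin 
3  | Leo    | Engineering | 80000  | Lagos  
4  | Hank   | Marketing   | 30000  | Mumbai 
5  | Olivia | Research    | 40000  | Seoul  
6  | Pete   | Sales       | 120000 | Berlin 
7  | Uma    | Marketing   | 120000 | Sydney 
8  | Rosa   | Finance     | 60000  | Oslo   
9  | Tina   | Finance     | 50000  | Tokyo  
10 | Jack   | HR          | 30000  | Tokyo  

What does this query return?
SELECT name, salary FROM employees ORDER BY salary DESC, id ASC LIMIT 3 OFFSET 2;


Sort by salary DESC (id ASC tiebreak), then skip 2 and take 3
Rows 3 through 5

3 rows:
Leo, 80000
Vic, 60000
Rosa, 60000


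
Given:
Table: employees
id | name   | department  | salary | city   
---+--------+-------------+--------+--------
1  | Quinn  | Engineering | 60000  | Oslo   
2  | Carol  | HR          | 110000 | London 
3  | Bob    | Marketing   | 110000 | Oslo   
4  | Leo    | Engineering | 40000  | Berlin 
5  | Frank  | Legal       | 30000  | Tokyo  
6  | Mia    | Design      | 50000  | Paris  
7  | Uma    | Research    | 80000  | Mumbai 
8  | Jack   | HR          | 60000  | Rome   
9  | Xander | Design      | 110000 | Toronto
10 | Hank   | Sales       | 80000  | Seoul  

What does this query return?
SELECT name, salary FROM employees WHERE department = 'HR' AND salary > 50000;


Filtering: department = 'HR' AND salary > 50000
Matching: 2 rows

2 rows:
Carol, 110000
Jack, 60000


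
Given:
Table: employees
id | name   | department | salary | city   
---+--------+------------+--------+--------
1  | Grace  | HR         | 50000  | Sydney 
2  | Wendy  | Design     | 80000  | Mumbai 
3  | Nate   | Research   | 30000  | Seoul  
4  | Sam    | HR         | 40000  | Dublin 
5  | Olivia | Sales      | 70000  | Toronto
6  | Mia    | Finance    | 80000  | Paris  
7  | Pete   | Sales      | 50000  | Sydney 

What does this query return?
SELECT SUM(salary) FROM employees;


SUM(salary) = 50000 + 80000 + 30000 + 40000 + 70000 + 80000 + 50000 = 400000

400000


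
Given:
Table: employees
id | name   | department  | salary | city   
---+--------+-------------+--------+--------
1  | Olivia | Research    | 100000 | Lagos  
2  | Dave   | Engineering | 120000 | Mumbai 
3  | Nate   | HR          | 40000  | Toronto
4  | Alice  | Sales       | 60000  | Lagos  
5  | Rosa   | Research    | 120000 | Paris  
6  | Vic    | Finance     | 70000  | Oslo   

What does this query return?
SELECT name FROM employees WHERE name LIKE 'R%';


LIKE 'R%' matches names starting with 'R'
Matching: 1

1 rows:
Rosa


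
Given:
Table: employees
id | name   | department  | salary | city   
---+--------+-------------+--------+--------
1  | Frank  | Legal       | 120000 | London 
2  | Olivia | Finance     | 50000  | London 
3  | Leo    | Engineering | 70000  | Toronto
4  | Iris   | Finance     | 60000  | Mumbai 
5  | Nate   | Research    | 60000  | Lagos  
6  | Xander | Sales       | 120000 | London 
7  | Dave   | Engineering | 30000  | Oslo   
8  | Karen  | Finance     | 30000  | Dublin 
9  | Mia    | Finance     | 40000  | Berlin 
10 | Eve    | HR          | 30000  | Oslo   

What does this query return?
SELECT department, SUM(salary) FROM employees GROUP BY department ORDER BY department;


Summing salary within each department:
  Engineering: 70000 + 30000 = 100000
  Finance: 50000 + 60000 + 30000 + 40000 = 180000
  HR: 30000 = 30000
  Legal: 120000 = 120000
  Research: 60000 = 60000
  Sales: 120000 = 120000


6 groups:
Engineering, 100000
Finance, 180000
HR, 30000
Legal, 120000
Research, 60000
Sales, 120000


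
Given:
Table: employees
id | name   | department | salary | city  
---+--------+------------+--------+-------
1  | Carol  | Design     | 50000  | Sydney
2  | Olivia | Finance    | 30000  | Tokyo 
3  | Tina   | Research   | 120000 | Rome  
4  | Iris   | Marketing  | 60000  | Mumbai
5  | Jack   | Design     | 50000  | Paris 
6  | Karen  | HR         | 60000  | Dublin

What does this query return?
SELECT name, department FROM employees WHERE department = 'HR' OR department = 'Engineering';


Filtering: department = 'HR' OR 'Engineering'
Matching: 1 rows

1 rows:
Karen, HR


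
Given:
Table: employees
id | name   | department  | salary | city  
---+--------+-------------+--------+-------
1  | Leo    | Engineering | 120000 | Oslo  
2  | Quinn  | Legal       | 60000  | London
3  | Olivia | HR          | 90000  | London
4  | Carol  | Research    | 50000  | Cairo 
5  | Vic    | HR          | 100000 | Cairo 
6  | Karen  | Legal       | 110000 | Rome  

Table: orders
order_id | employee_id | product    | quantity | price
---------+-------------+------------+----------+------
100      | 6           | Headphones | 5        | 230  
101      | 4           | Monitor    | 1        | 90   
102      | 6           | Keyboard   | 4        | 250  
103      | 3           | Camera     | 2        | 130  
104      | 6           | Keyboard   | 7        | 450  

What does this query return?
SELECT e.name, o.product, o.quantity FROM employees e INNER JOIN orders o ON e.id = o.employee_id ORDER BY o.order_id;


Joining employees.id = orders.employee_id:
  employee Karen (id=6) -> order Headphones
  employee Carol (id=4) -> order Monitor
  employee Karen (id=6) -> order Keyboard
  employee Olivia (id=3) -> order Camera
  employee Karen (id=6) -> order Keyboard


5 rows:
Karen, Headphones, 5
Carol, Monitor, 1
Karen, Keyboard, 4
Olivia, Camera, 2
Karen, Keyboard, 7


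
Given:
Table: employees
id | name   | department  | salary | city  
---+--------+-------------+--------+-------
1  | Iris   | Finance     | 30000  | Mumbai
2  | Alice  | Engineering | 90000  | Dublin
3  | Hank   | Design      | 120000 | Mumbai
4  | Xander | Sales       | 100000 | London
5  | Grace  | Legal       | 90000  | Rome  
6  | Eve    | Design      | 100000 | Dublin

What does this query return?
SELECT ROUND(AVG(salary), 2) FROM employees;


SUM(salary) = 530000
COUNT = 6
ROUND(AVG, 2) = ROUND(530000 / 6, 2) = 88333.33

88333.33


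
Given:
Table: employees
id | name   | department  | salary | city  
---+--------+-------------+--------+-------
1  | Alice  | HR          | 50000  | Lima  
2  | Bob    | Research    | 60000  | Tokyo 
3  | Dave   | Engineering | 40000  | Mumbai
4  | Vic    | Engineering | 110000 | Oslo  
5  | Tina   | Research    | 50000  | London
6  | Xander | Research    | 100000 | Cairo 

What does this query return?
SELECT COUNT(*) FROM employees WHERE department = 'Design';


Counting rows where department = 'Design'


0


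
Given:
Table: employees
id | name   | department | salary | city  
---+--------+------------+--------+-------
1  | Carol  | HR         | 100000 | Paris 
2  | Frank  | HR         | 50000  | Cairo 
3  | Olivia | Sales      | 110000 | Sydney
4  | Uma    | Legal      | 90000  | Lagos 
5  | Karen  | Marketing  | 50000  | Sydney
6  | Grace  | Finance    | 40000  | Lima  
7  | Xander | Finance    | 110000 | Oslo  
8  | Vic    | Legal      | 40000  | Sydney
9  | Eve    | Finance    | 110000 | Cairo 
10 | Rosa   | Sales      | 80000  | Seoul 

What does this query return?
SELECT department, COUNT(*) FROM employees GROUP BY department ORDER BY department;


Assigning each row to its department group:
  Carol -> HR
  Frank -> HR
  Olivia -> Sales
  Uma -> Legal
  Karen -> Marketing
  Grace -> Finance
  Xander -> Finance
  Vic -> Legal
  Eve -> Finance
  Rosa -> Sales


5 groups:
Finance, 3
HR, 2
Legal, 2
Marketing, 1
Sales, 2


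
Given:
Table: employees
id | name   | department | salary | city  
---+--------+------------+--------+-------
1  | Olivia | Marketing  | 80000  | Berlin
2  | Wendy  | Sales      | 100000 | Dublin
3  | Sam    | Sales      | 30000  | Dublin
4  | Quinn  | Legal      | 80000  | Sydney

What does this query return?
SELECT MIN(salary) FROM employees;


Salaries: 80000, 100000, 30000, 80000
MIN = 30000

30000


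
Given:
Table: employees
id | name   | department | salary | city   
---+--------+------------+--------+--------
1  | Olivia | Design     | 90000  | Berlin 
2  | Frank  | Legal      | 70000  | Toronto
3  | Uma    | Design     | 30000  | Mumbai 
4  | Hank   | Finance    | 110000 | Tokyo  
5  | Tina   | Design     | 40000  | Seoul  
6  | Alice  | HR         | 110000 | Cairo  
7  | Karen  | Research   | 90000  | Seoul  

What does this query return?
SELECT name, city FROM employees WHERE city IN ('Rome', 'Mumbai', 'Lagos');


Filtering: city IN ('Rome', 'Mumbai', 'Lagos')
Matching: 1 rows

1 rows:
Uma, Mumbai


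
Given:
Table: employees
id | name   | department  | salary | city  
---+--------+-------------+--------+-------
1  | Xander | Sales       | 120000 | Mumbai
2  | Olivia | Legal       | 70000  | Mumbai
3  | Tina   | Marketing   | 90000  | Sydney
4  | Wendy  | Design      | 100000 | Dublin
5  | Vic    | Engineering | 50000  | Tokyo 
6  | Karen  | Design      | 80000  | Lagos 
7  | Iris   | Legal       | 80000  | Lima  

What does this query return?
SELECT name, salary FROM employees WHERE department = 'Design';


Filtering: department = 'Design'
Matching rows: 2

2 rows:
Wendy, 100000
Karen, 80000


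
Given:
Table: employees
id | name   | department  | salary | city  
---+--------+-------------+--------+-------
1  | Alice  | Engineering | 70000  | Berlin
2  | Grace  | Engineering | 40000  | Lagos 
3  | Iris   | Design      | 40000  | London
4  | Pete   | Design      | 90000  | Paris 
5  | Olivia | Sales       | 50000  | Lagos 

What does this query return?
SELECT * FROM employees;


SELECT * returns all 5 rows with all columns

5 rows:
1, Alice, Engineering, 70000, Berlin
2, Grace, Engineering, 40000, Lagos
3, Iris, Design, 40000, London
4, Pete, Design, 90000, Paris
5, Olivia, Sales, 50000, Lagos


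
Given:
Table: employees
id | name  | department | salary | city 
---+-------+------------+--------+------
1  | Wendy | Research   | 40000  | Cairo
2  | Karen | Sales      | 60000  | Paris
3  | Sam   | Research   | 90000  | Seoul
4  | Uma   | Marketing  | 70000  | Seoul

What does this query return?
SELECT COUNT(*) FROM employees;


COUNT(*) counts all rows

4


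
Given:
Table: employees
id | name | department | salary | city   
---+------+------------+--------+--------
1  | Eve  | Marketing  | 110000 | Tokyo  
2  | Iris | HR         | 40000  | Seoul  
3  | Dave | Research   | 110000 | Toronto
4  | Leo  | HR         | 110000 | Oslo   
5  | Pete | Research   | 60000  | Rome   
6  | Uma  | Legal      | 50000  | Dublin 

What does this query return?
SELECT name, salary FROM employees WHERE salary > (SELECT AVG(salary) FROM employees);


Subquery: AVG(salary) = 80000.0
Filtering: salary > 80000.0
  Eve (110000) -> MATCH
  Dave (110000) -> MATCH
  Leo (110000) -> MATCH


3 rows:
Eve, 110000
Dave, 110000
Leo, 110000


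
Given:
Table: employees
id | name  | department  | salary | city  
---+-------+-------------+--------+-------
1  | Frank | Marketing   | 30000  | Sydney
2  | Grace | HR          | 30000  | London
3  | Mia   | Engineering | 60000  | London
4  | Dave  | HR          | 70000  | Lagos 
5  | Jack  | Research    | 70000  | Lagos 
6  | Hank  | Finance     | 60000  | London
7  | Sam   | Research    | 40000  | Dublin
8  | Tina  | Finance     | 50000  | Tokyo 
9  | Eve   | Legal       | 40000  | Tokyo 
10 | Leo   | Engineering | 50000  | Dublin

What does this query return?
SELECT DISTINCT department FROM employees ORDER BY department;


All 'department' values (row order): Marketing, HR, Engineering, HR, Research, Finance, Research, Finance, Legal, Engineering
Removing duplicates leaves 6 unique value(s).

6 values:
Engineering
Finance
HR
Legal
Marketing
Research


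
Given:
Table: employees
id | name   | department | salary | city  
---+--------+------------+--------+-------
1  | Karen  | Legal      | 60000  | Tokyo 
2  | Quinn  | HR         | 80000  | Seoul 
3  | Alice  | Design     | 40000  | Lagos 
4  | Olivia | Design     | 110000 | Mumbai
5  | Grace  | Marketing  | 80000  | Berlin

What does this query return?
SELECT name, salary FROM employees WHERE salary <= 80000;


Filtering: salary <= 80000
Matching: 4 rows

4 rows:
Karen, 60000
Quinn, 80000
Alice, 40000
Grace, 80000


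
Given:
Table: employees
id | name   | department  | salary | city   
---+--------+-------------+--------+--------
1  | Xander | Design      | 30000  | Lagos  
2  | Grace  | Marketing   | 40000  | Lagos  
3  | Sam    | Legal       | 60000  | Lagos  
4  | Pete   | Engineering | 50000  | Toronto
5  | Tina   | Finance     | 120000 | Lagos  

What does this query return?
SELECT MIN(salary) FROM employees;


Salaries: 30000, 40000, 60000, 50000, 120000
MIN = 30000

30000


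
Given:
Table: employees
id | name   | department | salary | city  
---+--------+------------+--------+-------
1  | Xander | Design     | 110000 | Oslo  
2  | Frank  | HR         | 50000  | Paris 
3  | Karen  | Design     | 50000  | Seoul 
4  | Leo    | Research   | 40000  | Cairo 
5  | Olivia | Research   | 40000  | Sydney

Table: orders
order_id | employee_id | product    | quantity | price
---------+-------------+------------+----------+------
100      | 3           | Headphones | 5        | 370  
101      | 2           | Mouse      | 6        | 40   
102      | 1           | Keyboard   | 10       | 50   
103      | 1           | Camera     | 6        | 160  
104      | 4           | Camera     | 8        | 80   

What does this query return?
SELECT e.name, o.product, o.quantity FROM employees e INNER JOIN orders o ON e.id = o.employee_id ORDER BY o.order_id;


Joining employees.id = orders.employee_id:
  employee Karen (id=3) -> order Headphones
  employee Frank (id=2) -> order Mouse
  employee Xander (id=1) -> order Keyboard
  employee Xander (id=1) -> order Camera
  employee Leo (id=4) -> order Camera


5 rows:
Karen, Headphones, 5
Frank, Mouse, 6
Xander, Keyboard, 10
Xander, Camera, 6
Leo, Camera, 8


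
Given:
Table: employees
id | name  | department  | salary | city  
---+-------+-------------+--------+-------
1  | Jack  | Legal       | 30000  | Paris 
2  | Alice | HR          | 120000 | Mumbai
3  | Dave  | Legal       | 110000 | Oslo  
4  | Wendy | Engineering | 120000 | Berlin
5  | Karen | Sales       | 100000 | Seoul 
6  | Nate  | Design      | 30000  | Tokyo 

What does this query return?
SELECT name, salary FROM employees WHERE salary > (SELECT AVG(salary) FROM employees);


Subquery: AVG(salary) = 85000.0
Filtering: salary > 85000.0
  Alice (120000) -> MATCH
  Dave (110000) -> MATCH
  Wendy (120000) -> MATCH
  Karen (100000) -> MATCH


4 rows:
Alice, 120000
Dave, 110000
Wendy, 120000
Karen, 100000


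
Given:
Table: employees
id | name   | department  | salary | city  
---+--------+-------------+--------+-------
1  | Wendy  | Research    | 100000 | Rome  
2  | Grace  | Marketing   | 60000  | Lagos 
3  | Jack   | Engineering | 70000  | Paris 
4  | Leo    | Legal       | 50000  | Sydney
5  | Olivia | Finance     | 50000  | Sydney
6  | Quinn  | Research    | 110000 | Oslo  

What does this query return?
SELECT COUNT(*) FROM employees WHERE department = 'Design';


Counting rows where department = 'Design'


0


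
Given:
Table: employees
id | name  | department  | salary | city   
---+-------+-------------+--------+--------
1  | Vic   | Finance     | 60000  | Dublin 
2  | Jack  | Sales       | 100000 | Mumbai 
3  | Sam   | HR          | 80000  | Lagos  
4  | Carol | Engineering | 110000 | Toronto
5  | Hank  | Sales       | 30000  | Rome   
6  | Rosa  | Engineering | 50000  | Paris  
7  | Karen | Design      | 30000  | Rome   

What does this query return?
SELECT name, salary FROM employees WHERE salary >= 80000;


Filtering: salary >= 80000
Matching: 3 rows

3 rows:
Jack, 100000
Sam, 80000
Carol, 110000


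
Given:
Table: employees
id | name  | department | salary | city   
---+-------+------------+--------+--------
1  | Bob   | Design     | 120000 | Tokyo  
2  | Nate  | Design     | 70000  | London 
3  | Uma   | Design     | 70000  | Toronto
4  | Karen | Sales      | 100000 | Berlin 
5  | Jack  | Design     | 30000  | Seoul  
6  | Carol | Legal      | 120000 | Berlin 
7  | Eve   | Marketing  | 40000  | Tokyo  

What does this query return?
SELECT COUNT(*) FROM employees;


COUNT(*) counts all rows

7


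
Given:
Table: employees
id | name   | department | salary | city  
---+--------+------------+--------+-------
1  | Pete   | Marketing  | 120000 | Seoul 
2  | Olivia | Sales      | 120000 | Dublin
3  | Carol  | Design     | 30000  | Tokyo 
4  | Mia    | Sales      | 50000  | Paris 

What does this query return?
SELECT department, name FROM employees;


Projecting columns: department, name

4 rows:
Marketing, Pete
Sales, Olivia
Design, Carol
Sales, Mia


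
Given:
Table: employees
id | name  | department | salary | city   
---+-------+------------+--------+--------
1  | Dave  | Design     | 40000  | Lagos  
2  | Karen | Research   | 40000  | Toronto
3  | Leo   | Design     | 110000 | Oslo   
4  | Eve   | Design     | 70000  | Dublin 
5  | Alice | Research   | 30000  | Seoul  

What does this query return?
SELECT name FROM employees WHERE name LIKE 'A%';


LIKE 'A%' matches names starting with 'A'
Matching: 1

1 rows:
Alice


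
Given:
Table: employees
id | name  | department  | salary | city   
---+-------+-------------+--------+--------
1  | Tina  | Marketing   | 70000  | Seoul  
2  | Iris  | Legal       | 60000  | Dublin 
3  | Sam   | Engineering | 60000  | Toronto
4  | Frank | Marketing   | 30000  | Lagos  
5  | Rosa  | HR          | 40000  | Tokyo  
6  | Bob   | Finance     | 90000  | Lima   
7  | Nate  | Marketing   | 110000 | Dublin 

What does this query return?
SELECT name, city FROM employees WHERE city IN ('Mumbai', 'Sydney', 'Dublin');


Filtering: city IN ('Mumbai', 'Sydney', 'Dublin')
Matching: 2 rows

2 rows:
Iris, Dublin
Nate, Dublin
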